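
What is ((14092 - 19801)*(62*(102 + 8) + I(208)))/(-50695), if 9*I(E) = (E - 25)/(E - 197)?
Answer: 38945933/50695 ≈ 768.24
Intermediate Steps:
I(E) = (-25 + E)/(9*(-197 + E)) (I(E) = ((E - 25)/(E - 197))/9 = ((-25 + E)/(-197 + E))/9 = (-25 + E)/(9*(-197 + E)))
((14092 - 19801)*(62*(102 + 8) + I(208)))/(-50695) = ((14092 - 19801)*(62*(102 + 8) + (-25 + 208)/(9*(-197 + 208))))/(-50695) = -5709*(62*110 + (1/9)*183/11)*(-1/50695) = -5709*(6820 + (1/9)*(1/11)*183)*(-1/50695) = -5709*(6820 + 61/33)*(-1/50695) = -5709*225121/33*(-1/50695) = -38945933*(-1/50695) = 38945933/50695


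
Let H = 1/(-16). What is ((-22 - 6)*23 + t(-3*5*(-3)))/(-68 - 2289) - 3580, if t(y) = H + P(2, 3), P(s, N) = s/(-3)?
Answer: -404995933/113136 ≈ -3579.7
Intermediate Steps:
H = -1/16 ≈ -0.062500
P(s, N) = -s/3 (P(s, N) = s*(-⅓) = -s/3)
t(y) = -35/48 (t(y) = -1/16 - ⅓*2 = -1/16 - ⅔ = -35/48)
((-22 - 6)*23 + t(-3*5*(-3)))/(-68 - 2289) - 3580 = ((-22 - 6)*23 - 35/48)/(-68 - 2289) - 3580 = (-28*23 - 35/48)/(-2357) - 3580 = (-644 - 35/48)*(-1/2357) - 3580 = -30947/48*(-1/2357) - 3580 = 30947/113136 - 3580 = -404995933/113136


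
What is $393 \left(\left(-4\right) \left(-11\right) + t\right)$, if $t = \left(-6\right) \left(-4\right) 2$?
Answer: $36156$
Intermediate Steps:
$t = 48$ ($t = 24 \cdot 2 = 48$)
$393 \left(\left(-4\right) \left(-11\right) + t\right) = 393 \left(\left(-4\right) \left(-11\right) + 48\right) = 393 \left(44 + 48\right) = 393 \cdot 92 = 36156$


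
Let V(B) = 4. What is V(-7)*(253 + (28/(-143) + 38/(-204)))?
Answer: 7369370/7293 ≈ 1010.5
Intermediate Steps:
V(-7)*(253 + (28/(-143) + 38/(-204))) = 4*(253 + (28/(-143) + 38/(-204))) = 4*(253 + (28*(-1/143) + 38*(-1/204))) = 4*(253 + (-28/143 - 19/102)) = 4*(253 - 5573/14586) = 4*(3684685/14586) = 7369370/7293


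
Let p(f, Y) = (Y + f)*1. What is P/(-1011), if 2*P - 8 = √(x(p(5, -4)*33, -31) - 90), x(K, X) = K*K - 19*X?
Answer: -4/1011 - √397/1011 ≈ -0.023665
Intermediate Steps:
p(f, Y) = Y + f
x(K, X) = K² - 19*X
P = 4 + √397 (P = 4 + √((((-4 + 5)*33)² - 19*(-31)) - 90)/2 = 4 + √(((1*33)² + 589) - 90)/2 = 4 + √((33² + 589) - 90)/2 = 4 + √((1089 + 589) - 90)/2 = 4 + √(1678 - 90)/2 = 4 + √1588/2 = 4 + (2*√397)/2 = 4 + √397 ≈ 23.925)
P/(-1011) = (4 + √397)/(-1011) = (4 + √397)*(-1/1011) = -4/1011 - √397/1011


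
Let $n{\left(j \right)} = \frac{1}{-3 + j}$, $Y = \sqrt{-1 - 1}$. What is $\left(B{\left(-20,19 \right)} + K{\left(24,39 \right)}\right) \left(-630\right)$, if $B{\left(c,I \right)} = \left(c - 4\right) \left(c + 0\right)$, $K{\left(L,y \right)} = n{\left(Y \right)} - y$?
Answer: $- \frac{3054240}{11} + \frac{630 i \sqrt{2}}{11} \approx -2.7766 \cdot 10^{5} + 80.996 i$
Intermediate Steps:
$Y = i \sqrt{2}$ ($Y = \sqrt{-2} = i \sqrt{2} \approx 1.4142 i$)
$K{\left(L,y \right)} = \frac{1}{-3 + i \sqrt{2}} - y$
$B{\left(c,I \right)} = c \left(-4 + c\right)$ ($B{\left(c,I \right)} = \left(-4 + c\right) c = c \left(-4 + c\right)$)
$\left(B{\left(-20,19 \right)} + K{\left(24,39 \right)}\right) \left(-630\right) = \left(- 20 \left(-4 - 20\right) - \left(\frac{432}{11} + \frac{i \sqrt{2}}{11}\right)\right) \left(-630\right) = \left(\left(-20\right) \left(-24\right) - \left(\frac{432}{11} + \frac{i \sqrt{2}}{11}\right)\right) \left(-630\right) = \left(480 - \left(\frac{432}{11} + \frac{i \sqrt{2}}{11}\right)\right) \left(-630\right) = \left(\frac{4848}{11} - \frac{i \sqrt{2}}{11}\right) \left(-630\right) = - \frac{3054240}{11} + \frac{630 i \sqrt{2}}{11}$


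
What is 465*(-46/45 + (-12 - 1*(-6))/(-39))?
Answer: -15748/39 ≈ -403.79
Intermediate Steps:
465*(-46/45 + (-12 - 1*(-6))/(-39)) = 465*(-46*1/45 + (-12 + 6)*(-1/39)) = 465*(-46/45 - 6*(-1/39)) = 465*(-46/45 + 2/13) = 465*(-508/585) = -15748/39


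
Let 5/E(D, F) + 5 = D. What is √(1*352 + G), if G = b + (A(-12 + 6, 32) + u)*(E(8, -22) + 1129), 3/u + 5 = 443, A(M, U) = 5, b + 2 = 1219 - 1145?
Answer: 2*√72961602/219 ≈ 78.007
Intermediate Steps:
E(D, F) = 5/(-5 + D)
b = 72 (b = -2 + (1219 - 1145) = -2 + 74 = 72)
u = 1/146 (u = 3/(-5 + 443) = 3/438 = 3*(1/438) = 1/146 ≈ 0.0068493)
G = 1255544/219 (G = 72 + (5 + 1/146)*(5/(-5 + 8) + 1129) = 72 + 731*(5/3 + 1129)/146 = 72 + (731/146)*(3392/3) = 72 + 1239776/219 = 1255544/219 ≈ 5733.1)
√(1*352 + G) = √(1*352 + 1255544/219) = √(352 + 1255544/219) = √(1332632/219) = 2*√72961602/219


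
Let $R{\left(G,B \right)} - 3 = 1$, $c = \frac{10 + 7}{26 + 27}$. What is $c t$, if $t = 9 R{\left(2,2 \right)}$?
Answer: $\frac{612}{53} \approx 11.547$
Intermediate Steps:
$c = \frac{17}{53} \approx 0.32075$
$R{\left(G,B \right)} = 4$ ($R{\left(G,B \right)} = 3 + 1 = 4$)
$t = 36$ ($t = 9 \cdot 4 = 36$)
$c t = \frac{17}{53} \cdot 36 = \frac{612}{53}$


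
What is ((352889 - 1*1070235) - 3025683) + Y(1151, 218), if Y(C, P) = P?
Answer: -3742811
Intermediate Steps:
((352889 - 1*1070235) - 3025683) + Y(1151, 218) = ((352889 - 1*1070235) - 3025683) + 218 = ((352889 - 1070235) - 3025683) + 218 = (-717346 - 3025683) + 218 = -3743029 + 218 = -3742811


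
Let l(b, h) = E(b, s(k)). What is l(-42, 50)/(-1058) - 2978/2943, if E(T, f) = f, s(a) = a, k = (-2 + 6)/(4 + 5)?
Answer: -1576016/1556847 ≈ -1.0123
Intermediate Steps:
k = 4/9 ≈ 0.44444
l(b, h) = 4/9
l(-42, 50)/(-1058) - 2978/2943 = (4/9)/(-1058) - 2978/2943 = (4/9)*(-1/1058) - 2978*1/2943 = -2/4761 - 2978/2943 = -1576016/1556847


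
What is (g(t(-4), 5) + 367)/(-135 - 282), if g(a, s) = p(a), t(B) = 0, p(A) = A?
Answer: -367/417 ≈ -0.88010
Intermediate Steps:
g(a, s) = a
(g(t(-4), 5) + 367)/(-135 - 282) = (0 + 367)/(-135 - 282) = 367/(-417) = 367*(-1/417) = -367/417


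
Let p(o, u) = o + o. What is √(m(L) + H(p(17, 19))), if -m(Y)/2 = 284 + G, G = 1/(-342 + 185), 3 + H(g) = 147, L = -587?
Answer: I*√10450862/157 ≈ 20.591*I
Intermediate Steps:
p(o, u) = 2*o
H(g) = 144 (H(g) = -3 + 147 = 144)
G = -1/157 (G = 1/(-157) = -1/157 ≈ -0.0063694)
m(Y) = -89174/157 (m(Y) = -2*(284 - 1/157) = -2*44587/157 = -89174/157)
√(m(L) + H(p(17, 19))) = √(-89174/157 + 144) = √(-66566/157) = I*√10450862/157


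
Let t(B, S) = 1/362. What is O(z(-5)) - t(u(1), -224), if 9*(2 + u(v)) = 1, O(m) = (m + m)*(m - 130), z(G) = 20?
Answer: -1592801/362 ≈ -4400.0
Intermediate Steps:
O(m) = 2*m*(-130 + m) (O(m) = (2*m)*(-130 + m) = 2*m*(-130 + m))
u(v) = -17/9 (u(v) = -2 + (⅑)*1 = -2 + ⅑ = -17/9)
t(B, S) = 1/362
O(z(-5)) - t(u(1), -224) = 2*20*(-130 + 20) - 1*1/362 = 2*20*(-110) - 1/362 = -4400 - 1/362 = -1592801/362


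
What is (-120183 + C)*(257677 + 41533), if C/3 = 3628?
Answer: -32703353790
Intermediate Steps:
C = 10884 (C = 3*3628 = 10884)
(-120183 + C)*(257677 + 41533) = (-120183 + 10884)*(257677 + 41533) = -109299*299210 = -32703353790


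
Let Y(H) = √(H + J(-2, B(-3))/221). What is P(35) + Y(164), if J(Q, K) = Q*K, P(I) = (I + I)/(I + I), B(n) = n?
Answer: 1 + 25*√12818/221 ≈ 13.807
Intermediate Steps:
P(I) = 1 (P(I) = (2*I)/((2*I)) = (2*I)*(1/(2*I)) = 1)
J(Q, K) = K*Q
Y(H) = √(6/221 + H) (Y(H) = √(H - 3*(-2)/221) = √(H + 6*(1/221)) = √(H + 6/221) = √(6/221 + H))
P(35) + Y(164) = 1 + √(1326 + 48841*164)/221 = 1 + √(1326 + 8009924)/221 = 1 + √8011250/221 = 1 + (25*√12818)/221 = 1 + 25*√12818/221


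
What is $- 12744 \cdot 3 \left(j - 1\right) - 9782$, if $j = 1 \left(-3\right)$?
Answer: $143146$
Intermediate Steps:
$j = -3$
$- 12744 \cdot 3 \left(j - 1\right) - 9782 = - 12744 \cdot 3 \left(-3 - 1\right) - 9782 = - 12744 \cdot 3 \left(-4\right) - 9782 = \left(-12744\right) \left(-12\right) - 9782 = 152928 - 9782 = 143146$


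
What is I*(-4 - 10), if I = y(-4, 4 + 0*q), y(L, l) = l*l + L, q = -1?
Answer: -168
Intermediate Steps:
y(L, l) = L + l**2 (y(L, l) = l**2 + L = L + l**2)
I = 12 (I = -4 + (4 + 0*(-1))**2 = -4 + (4 + 0)**2 = -4 + 4**2 = -4 + 16 = 12)
I*(-4 - 10) = 12*(-4 - 10) = 12*(-14) = -168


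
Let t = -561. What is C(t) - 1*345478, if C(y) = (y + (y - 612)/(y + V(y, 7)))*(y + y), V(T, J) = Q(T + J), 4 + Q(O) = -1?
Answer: 79703759/283 ≈ 2.8164e+5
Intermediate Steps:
Q(O) = -5 (Q(O) = -4 - 1 = -5)
V(T, J) = -5
C(y) = 2*y*(y + (-612 + y)/(-5 + y)) (C(y) = (y + (y - 612)/(y - 5))*(y + y) = (y + (-612 + y)/(-5 + y))*(2*y) = 2*y*(y + (-612 + y)/(-5 + y)))
C(t) - 1*345478 = 2*(-561)*(-612 + (-561)² - 4*(-561))/(-5 - 561) - 1*345478 = 2*(-561)*(-612 + 314721 + 2244)/(-566) - 345478 = 2*(-561)*(-1/566)*316353 - 345478 = 177474033/283 - 345478 = 79703759/283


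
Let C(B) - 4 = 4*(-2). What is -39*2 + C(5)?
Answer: -82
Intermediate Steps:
C(B) = -4 (C(B) = 4 + 4*(-2) = 4 - 8 = -4)
-39*2 + C(5) = -39*2 - 4 = -78 - 4 = -82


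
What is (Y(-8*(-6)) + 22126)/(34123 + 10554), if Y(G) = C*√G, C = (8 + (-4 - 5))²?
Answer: 22126/44677 + 4*√3/44677 ≈ 0.49540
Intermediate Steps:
C = 1 (C = (8 - 9)² = (-1)² = 1)
Y(G) = √G (Y(G) = 1*√G = √G)
(Y(-8*(-6)) + 22126)/(34123 + 10554) = (√(-8*(-6)) + 22126)/(34123 + 10554) = (√48 + 22126)/44677 = (4*√3 + 22126)*(1/44677) = (22126 + 4*√3)*(1/44677) = 22126/44677 + 4*√3/44677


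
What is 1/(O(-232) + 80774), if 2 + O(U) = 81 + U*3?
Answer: 1/80157 ≈ 1.2476e-5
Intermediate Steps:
O(U) = 79 + 3*U (O(U) = -2 + (81 + U*3) = -2 + (81 + 3*U) = 79 + 3*U)
1/(O(-232) + 80774) = 1/((79 + 3*(-232)) + 80774) = 1/((79 - 696) + 80774) = 1/(-617 + 80774) = 1/80157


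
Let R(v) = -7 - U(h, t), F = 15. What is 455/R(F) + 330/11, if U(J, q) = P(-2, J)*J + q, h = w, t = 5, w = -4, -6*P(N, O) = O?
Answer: -75/4 ≈ -18.750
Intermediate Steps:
P(N, O) = -O/6
h = -4
U(J, q) = q - J²/6 (U(J, q) = (-J/6)*J + q = -J²/6 + q = q - J²/6)
R(v) = -28/3 (R(v) = -7 - (5 - ⅙*(-4)²) = -7 - (5 - ⅙*16) = -7 - (5 - 8/3) = -7 - 1*7/3 = -7 - 7/3 = -28/3)
455/R(F) + 330/11 = 455/(-28/3) + 330/11 = 455*(-3/28) + 330*(1/11) = -195/4 + 30 = -75/4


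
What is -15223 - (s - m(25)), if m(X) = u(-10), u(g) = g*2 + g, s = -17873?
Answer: 2620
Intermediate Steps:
u(g) = 3*g (u(g) = 2*g + g = 3*g)
m(X) = -30 (m(X) = 3*(-10) = -30)
-15223 - (s - m(25)) = -15223 - (-17873 - 1*(-30)) = -15223 - (-17873 + 30) = -15223 - 1*(-17843) = -15223 + 17843 = 2620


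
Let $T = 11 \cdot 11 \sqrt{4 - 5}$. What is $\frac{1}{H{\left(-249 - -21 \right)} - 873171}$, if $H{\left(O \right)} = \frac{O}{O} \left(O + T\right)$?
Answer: $- \frac{873399}{762825827842} - \frac{121 i}{762825827842} \approx -1.145 \cdot 10^{-6} - 1.5862 \cdot 10^{-10} i$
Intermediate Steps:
$T = 121 i$ ($T = 121 \sqrt{-1} = 121 i \approx 121.0 i$)
$H{\left(O \right)} = O + 121 i$ ($H{\left(O \right)} = \frac{O}{O} \left(O + 121 i\right) = 1 \left(O + 121 i\right) = O + 121 i$)
$\frac{1}{H{\left(-249 - -21 \right)} - 873171} = \frac{1}{\left(\left(-249 - -21\right) + 121 i\right) - 873171} = \frac{1}{\left(\left(-249 + 21\right) + 121 i\right) - 873171} = \frac{1}{\left(-228 + 121 i\right) - 873171} = \frac{1}{-873399 + 121 i} = \frac{-873399 - 121 i}{762825827842}$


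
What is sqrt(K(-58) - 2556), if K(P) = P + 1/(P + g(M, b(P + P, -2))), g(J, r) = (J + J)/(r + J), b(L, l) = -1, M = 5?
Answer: 34*I*sqrt(27861)/111 ≈ 51.127*I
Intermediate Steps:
g(J, r) = 2*J/(J + r) (g(J, r) = (2*J)/(J + r) = 2*J/(J + r))
K(P) = P + 1/(5/2 + P) (K(P) = P + 1/(P + 2*5/(5 - 1)) = P + 1/(P + 2*5/4) = P + 1/(P + 2*5*(1/4)) = P + 1/(P + 5/2) = P + 1/(5/2 + P))
sqrt(K(-58) - 2556) = sqrt((2 + 2*(-58)**2 + 5*(-58))/(5 + 2*(-58)) - 2556) = sqrt((2 + 2*3364 - 290)/(5 - 116) - 2556) = sqrt((2 + 6728 - 290)/(-111) - 2556) = sqrt(-1/111*6440 - 2556) = sqrt(-6440/111 - 2556) = sqrt(-290156/111) = 34*I*sqrt(27861)/111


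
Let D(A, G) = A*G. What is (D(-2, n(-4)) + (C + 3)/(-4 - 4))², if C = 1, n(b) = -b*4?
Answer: 4225/4 ≈ 1056.3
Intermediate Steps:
n(b) = -4*b
(D(-2, n(-4)) + (C + 3)/(-4 - 4))² = (-(-8)*(-4) + (1 + 3)/(-4 - 4))² = (-2*16 + 4/(-8))² = (-32 + 4*(-⅛))² = (-32 - ½)² = (-65/2)² = 4225/4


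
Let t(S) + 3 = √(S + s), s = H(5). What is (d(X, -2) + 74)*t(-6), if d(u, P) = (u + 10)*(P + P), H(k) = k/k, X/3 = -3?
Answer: -210 + 70*I*√5 ≈ -210.0 + 156.52*I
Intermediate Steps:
X = -9 (X = 3*(-3) = -9)
H(k) = 1
s = 1
d(u, P) = 2*P*(10 + u) (d(u, P) = (10 + u)*(2*P) = 2*P*(10 + u))
t(S) = -3 + √(1 + S) (t(S) = -3 + √(S + 1) = -3 + √(1 + S))
(d(X, -2) + 74)*t(-6) = (2*(-2)*(10 - 9) + 74)*(-3 + √(1 - 6)) = (2*(-2)*1 + 74)*(-3 + √(-5)) = (-4 + 74)*(-3 + I*√5) = 70*(-3 + I*√5) = -210 + 70*I*√5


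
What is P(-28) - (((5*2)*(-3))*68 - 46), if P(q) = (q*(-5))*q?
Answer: -1834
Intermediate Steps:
P(q) = -5*q**2 (P(q) = (-5*q)*q = -5*q**2)
P(-28) - (((5*2)*(-3))*68 - 46) = -5*(-28)**2 - (((5*2)*(-3))*68 - 46) = -5*784 - ((10*(-3))*68 - 46) = -3920 - (-30*68 - 46) = -3920 - (-2040 - 46) = -3920 - 1*(-2086) = -3920 + 2086 = -1834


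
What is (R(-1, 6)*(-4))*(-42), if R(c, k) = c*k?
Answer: -1008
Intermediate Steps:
(R(-1, 6)*(-4))*(-42) = (-1*6*(-4))*(-42) = -6*(-4)*(-42) = 24*(-42) = -1008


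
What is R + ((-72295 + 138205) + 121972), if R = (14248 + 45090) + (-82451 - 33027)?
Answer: 131742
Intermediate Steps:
R = -56140 (R = 59338 - 115478 = -56140)
R + ((-72295 + 138205) + 121972) = -56140 + ((-72295 + 138205) + 121972) = -56140 + (65910 + 121972) = -56140 + 187882 = 131742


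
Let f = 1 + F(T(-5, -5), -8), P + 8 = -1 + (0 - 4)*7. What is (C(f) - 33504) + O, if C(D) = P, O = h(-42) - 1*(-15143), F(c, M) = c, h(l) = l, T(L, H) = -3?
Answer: -18440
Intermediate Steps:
P = -37 (P = -8 + (-1 + (0 - 4)*7) = -8 + (-1 - 4*7) = -8 + (-1 - 28) = -8 - 29 = -37)
f = -2 (f = 1 - 3 = -2)
O = 15101 (O = -42 - 1*(-15143) = -42 + 15143 = 15101)
C(D) = -37
(C(f) - 33504) + O = (-37 - 33504) + 15101 = -33541 + 15101 = -18440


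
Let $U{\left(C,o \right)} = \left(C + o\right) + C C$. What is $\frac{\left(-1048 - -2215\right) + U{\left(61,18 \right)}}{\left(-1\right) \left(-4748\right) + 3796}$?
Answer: $\frac{4967}{8544} \approx 0.58134$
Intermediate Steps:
$U{\left(C,o \right)} = C + o + C^{2}$ ($U{\left(C,o \right)} = \left(C + o\right) + C^{2} = C + o + C^{2}$)
$\frac{\left(-1048 - -2215\right) + U{\left(61,18 \right)}}{\left(-1\right) \left(-4748\right) + 3796} = \frac{\left(-1048 - -2215\right) + \left(61 + 18 + 61^{2}\right)}{\left(-1\right) \left(-4748\right) + 3796} = \frac{\left(-1048 + 2215\right) + \left(61 + 18 + 3721\right)}{4748 + 3796} = \frac{1167 + 3800}{8544} = 4967 \cdot \frac{1}{8544} = \frac{4967}{8544}$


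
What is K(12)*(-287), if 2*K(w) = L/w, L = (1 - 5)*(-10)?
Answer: -1435/3 ≈ -478.33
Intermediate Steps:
L = 40 (L = -4*(-10) = 40)
K(w) = 20/w (K(w) = (40/w)/2 = 20/w)
K(12)*(-287) = (20/12)*(-287) = (20*(1/12))*(-287) = (5/3)*(-287) = -1435/3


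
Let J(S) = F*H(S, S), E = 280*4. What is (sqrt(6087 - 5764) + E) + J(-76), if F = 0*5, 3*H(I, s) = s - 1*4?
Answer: 1120 + sqrt(323) ≈ 1138.0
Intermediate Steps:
H(I, s) = -4/3 + s/3 (H(I, s) = (s - 1*4)/3 = (s - 4)/3 = (-4 + s)/3 = -4/3 + s/3)
E = 1120
F = 0
J(S) = 0 (J(S) = 0*(-4/3 + S/3) = 0)
(sqrt(6087 - 5764) + E) + J(-76) = (sqrt(6087 - 5764) + 1120) + 0 = (sqrt(323) + 1120) + 0 = (1120 + sqrt(323)) + 0 = 1120 + sqrt(323)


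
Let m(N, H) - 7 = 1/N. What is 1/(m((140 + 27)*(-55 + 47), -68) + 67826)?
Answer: 1336/90624887 ≈ 1.4742e-5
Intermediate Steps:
m(N, H) = 7 + 1/N
1/(m((140 + 27)*(-55 + 47), -68) + 67826) = 1/((7 + 1/((140 + 27)*(-55 + 47))) + 67826) = 1/((7 + 1/(167*(-8))) + 67826) = 1/((7 + 1/(-1336)) + 67826) = 1/((7 - 1/1336) + 67826) = 1/(9351/1336 + 67826) = 1/(90624887/1336) = 1336/90624887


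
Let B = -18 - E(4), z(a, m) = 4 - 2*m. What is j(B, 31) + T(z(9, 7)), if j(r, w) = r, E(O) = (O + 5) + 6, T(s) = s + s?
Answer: -53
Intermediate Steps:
T(s) = 2*s
E(O) = 11 + O (E(O) = (5 + O) + 6 = 11 + O)
B = -33 (B = -18 - (11 + 4) = -18 - 1*15 = -18 - 15 = -33)
j(B, 31) + T(z(9, 7)) = -33 + 2*(4 - 2*7) = -33 + 2*(4 - 14) = -33 + 2*(-10) = -33 - 20 = -53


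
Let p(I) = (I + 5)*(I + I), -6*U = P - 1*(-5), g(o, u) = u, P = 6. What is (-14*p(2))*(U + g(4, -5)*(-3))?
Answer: -15484/3 ≈ -5161.3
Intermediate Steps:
U = -11/6 (U = -(6 - 1*(-5))/6 = -(6 + 5)/6 = -⅙*11 = -11/6 ≈ -1.8333)
p(I) = 2*I*(5 + I) (p(I) = (5 + I)*(2*I) = 2*I*(5 + I))
(-14*p(2))*(U + g(4, -5)*(-3)) = (-28*2*(5 + 2))*(-11/6 - 5*(-3)) = (-28*2*7)*(-11/6 + 15) = -14*28*(79/6) = -392*79/6 = -15484/3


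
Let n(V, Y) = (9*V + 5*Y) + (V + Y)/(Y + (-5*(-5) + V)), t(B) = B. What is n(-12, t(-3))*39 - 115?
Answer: -9941/2 ≈ -4970.5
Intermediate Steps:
n(V, Y) = 5*Y + 9*V + (V + Y)/(25 + V + Y) (n(V, Y) = (5*Y + 9*V) + (V + Y)/(Y + (25 + V)) = (5*Y + 9*V) + (V + Y)/(25 + V + Y) = 5*Y + 9*V + (V + Y)/(25 + V + Y))
n(-12, t(-3))*39 - 115 = ((5*(-3)² + 9*(-12)² + 126*(-3) + 226*(-12) + 14*(-12)*(-3))/(25 - 12 - 3))*39 - 115 = ((5*9 + 9*144 - 378 - 2712 + 504)/10)*39 - 115 = ((45 + 1296 - 378 - 2712 + 504)/10)*39 - 115 = ((⅒)*(-1245))*39 - 115 = -249/2*39 - 115 = -9711/2 - 115 = -9941/2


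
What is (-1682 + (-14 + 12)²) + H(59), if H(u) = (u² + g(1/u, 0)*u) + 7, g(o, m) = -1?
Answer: 1751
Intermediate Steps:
H(u) = 7 + u² - u (H(u) = (u² - u) + 7 = 7 + u² - u)
(-1682 + (-14 + 12)²) + H(59) = (-1682 + (-14 + 12)²) + (7 + 59² - 1*59) = (-1682 + (-2)²) + (7 + 3481 - 59) = (-1682 + 4) + 3429 = -1678 + 3429 = 1751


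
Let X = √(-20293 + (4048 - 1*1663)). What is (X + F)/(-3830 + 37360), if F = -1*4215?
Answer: -843/6706 + 11*I*√37/16765 ≈ -0.12571 + 0.0039911*I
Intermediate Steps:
F = -4215
X = 22*I*√37 (X = √(-20293 + (4048 - 1663)) = √(-20293 + 2385) = √(-17908) = 22*I*√37 ≈ 133.82*I)
(X + F)/(-3830 + 37360) = (22*I*√37 - 4215)/(-3830 + 37360) = (-4215 + 22*I*√37)/33530 = (-4215 + 22*I*√37)*(1/33530) = -843/6706 + 11*I*√37/16765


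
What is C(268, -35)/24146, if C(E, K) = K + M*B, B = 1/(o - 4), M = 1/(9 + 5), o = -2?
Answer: -2941/2028264 ≈ -0.0014500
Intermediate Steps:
M = 1/14 ≈ 0.071429
B = -⅙ (B = 1/(-2 - 4) = 1/(-6) = -⅙ ≈ -0.16667)
C(E, K) = -1/84 + K (C(E, K) = K + (1/14)*(-⅙) = K - 1/84 = -1/84 + K)
C(268, -35)/24146 = (-1/84 - 35)/24146 = -2941/84*1/24146 = -2941/2028264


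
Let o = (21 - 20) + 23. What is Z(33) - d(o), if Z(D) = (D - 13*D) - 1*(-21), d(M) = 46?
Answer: -421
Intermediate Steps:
o = 24 (o = 1 + 23 = 24)
Z(D) = 21 - 12*D (Z(D) = (D - 13*D) + 21 = -12*D + 21 = 21 - 12*D)
Z(33) - d(o) = (21 - 12*33) - 1*46 = (21 - 396) - 46 = -375 - 46 = -421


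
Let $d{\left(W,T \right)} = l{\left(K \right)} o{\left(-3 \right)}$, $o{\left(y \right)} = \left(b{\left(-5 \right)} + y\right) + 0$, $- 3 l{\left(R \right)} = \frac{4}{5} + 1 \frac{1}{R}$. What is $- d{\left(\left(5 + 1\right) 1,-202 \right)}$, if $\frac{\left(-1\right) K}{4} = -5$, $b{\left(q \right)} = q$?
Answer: $- \frac{34}{15} \approx -2.2667$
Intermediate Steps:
$K = 20$ ($K = \left(-4\right) \left(-5\right) = 20$)
$l{\left(R \right)} = - \frac{4}{15} - \frac{1}{3 R}$ ($l{\left(R \right)} = - \frac{\frac{4}{5} + 1 \frac{1}{R}}{3} = - \frac{4 \cdot \frac{1}{5} + \frac{1}{R}}{3} = - \frac{\frac{4}{5} + \frac{1}{R}}{3} = - \frac{4}{15} - \frac{1}{3 R}$)
$o{\left(y \right)} = -5 + y$ ($o{\left(y \right)} = \left(-5 + y\right) + 0 = -5 + y$)
$d{\left(W,T \right)} = \frac{34}{15}$ ($d{\left(W,T \right)} = \frac{-5 - 80}{15 \cdot 20} \left(-5 - 3\right) = \frac{1}{15} \cdot \frac{1}{20} \left(-5 - 80\right) \left(-8\right) = \frac{1}{15} \cdot \frac{1}{20} \left(-85\right) \left(-8\right) = \left(- \frac{17}{60}\right) \left(-8\right) = \frac{34}{15}$)
$- d{\left(\left(5 + 1\right) 1,-202 \right)} = \left(-1\right) \frac{34}{15} = - \frac{34}{15}$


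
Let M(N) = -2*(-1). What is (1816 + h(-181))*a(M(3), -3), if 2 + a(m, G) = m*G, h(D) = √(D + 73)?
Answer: -14528 - 48*I*√3 ≈ -14528.0 - 83.138*I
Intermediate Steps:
h(D) = √(73 + D)
M(N) = 2
a(m, G) = -2 + G*m (a(m, G) = -2 + m*G = -2 + G*m)
(1816 + h(-181))*a(M(3), -3) = (1816 + √(73 - 181))*(-2 - 3*2) = (1816 + √(-108))*(-2 - 6) = (1816 + 6*I*√3)*(-8) = -14528 - 48*I*√3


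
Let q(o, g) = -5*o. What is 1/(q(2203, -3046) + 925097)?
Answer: 1/914082 ≈ 1.0940e-6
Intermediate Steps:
1/(q(2203, -3046) + 925097) = 1/(-5*2203 + 925097) = 1/(-11015 + 925097) = 1/914082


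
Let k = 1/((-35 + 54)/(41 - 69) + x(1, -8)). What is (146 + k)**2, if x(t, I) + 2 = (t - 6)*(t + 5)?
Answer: 17838807844/837225 ≈ 21307.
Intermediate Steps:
x(t, I) = -2 + (-6 + t)*(5 + t) (x(t, I) = -2 + (t - 6)*(t + 5) = -2 + (-6 + t)*(5 + t))
k = -28/915 (k = 1/((-35 + 54)/(41 - 69) + (-32 + 1**2 - 1*1)) = 1/(19/(-28) + (-32 + 1 - 1)) = 1/(19*(-1/28) - 32) = 1/(-19/28 - 32) = 1/(-915/28) = -28/915 ≈ -0.030601)
(146 + k)**2 = (146 - 28/915)**2 = (133562/915)**2 = 17838807844/837225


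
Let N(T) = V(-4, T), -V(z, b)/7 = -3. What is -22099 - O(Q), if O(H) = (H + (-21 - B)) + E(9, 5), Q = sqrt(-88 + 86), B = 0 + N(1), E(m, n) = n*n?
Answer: -22082 - I*sqrt(2) ≈ -22082.0 - 1.4142*I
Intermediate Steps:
V(z, b) = 21 (V(z, b) = -7*(-3) = 21)
N(T) = 21
E(m, n) = n**2
B = 21 (B = 0 + 21 = 21)
Q = I*sqrt(2) (Q = sqrt(-2) = I*sqrt(2) ≈ 1.4142*I)
O(H) = -17 + H (O(H) = (H + (-21 - 1*21)) + 5**2 = (H + (-21 - 21)) + 25 = (H - 42) + 25 = (-42 + H) + 25 = -17 + H)
-22099 - O(Q) = -22099 - (-17 + I*sqrt(2)) = -22099 + (17 - I*sqrt(2)) = -22082 - I*sqrt(2)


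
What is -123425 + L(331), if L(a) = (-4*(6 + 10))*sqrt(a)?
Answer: -123425 - 64*sqrt(331) ≈ -1.2459e+5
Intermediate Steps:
L(a) = -64*sqrt(a) (L(a) = (-4*16)*sqrt(a) = -64*sqrt(a))
-123425 + L(331) = -123425 - 64*sqrt(331)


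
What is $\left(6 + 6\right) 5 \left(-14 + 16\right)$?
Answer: $120$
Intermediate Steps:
$\left(6 + 6\right) 5 \left(-14 + 16\right) = 12 \cdot 5 \cdot 2 = 60 \cdot 2 = 120$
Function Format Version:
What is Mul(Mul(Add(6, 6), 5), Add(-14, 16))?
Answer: 120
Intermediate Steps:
Mul(Mul(Add(6, 6), 5), Add(-14, 16)) = Mul(Mul(12, 5), 2) = Mul(60, 2) = 120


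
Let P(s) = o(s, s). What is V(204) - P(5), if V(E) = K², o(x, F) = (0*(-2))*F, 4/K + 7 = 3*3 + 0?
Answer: 4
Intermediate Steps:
K = 2 (K = 4/(-7 + (3*3 + 0)) = 4/(-7 + (9 + 0)) = 4/(-7 + 9) = 4/2 = 4*(½) = 2)
o(x, F) = 0 (o(x, F) = 0*F = 0)
P(s) = 0
V(E) = 4 (V(E) = 2² = 4)
V(204) - P(5) = 4 - 1*0 = 4 + 0 = 4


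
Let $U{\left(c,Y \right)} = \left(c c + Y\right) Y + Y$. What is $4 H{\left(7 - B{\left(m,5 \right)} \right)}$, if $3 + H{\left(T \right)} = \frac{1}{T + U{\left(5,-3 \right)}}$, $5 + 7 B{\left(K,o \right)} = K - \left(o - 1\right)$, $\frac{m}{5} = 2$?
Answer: $- \frac{5248}{435} \approx -12.064$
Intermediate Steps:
$m = 10$ ($m = 5 \cdot 2 = 10$)
$U{\left(c,Y \right)} = Y + Y \left(Y + c^{2}\right)$ ($U{\left(c,Y \right)} = \left(c^{2} + Y\right) Y + Y = \left(Y + c^{2}\right) Y + Y = Y \left(Y + c^{2}\right) + Y = Y + Y \left(Y + c^{2}\right)$)
$B{\left(K,o \right)} = - \frac{4}{7} - \frac{o}{7} + \frac{K}{7}$ ($B{\left(K,o \right)} = - \frac{5}{7} + \frac{K - \left(o - 1\right)}{7} = - \frac{5}{7} + \frac{K - \left(-1 + o\right)}{7} = - \frac{5}{7} + \frac{1 + K - o}{7} = - \frac{5}{7} + \left(\frac{1}{7} - \frac{o}{7} + \frac{K}{7}\right) = - \frac{4}{7} - \frac{o}{7} + \frac{K}{7}$)
$H{\left(T \right)} = -3 + \frac{1}{-69 + T}$ ($H{\left(T \right)} = -3 + \frac{1}{T - 3 \left(1 - 3 + 5^{2}\right)} = -3 + \frac{1}{T - 3 \left(1 - 3 + 25\right)} = -3 + \frac{1}{T - 69} = -3 + \frac{1}{-69 + T}$)
$4 H{\left(7 - B{\left(m,5 \right)} \right)} = 4 \frac{208 - 3 \left(7 - \left(- \frac{4}{7} - \frac{5}{7} + \frac{1}{7} \cdot 10\right)\right)}{-69 - \left(- \frac{53}{7} - \frac{5}{7} + \frac{10}{7}\right)} = 4 \frac{208 - 3 \left(7 - \left(- \frac{4}{7} - \frac{5}{7} + \frac{10}{7}\right)\right)}{-69 + \left(7 - \left(- \frac{4}{7} - \frac{5}{7} + \frac{10}{7}\right)\right)} = 4 \frac{208 - 3 \left(7 - \frac{1}{7}\right)}{-69 + \left(7 - \frac{1}{7}\right)} = 4 \frac{208 - \frac{144}{7}}{-69 + \frac{48}{7}} = 4 \frac{208 - \frac{144}{7}}{- \frac{435}{7}} = 4 \left(\left(- \frac{7}{435}\right) \frac{1312}{7}\right) = 4 \left(- \frac{1312}{435}\right) = - \frac{5248}{435}$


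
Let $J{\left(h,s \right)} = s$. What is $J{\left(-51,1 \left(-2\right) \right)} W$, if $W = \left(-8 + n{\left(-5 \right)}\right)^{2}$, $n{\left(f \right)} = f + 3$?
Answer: $-200$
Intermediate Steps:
$n{\left(f \right)} = 3 + f$
$W = 100$ ($W = \left(-8 + \left(3 - 5\right)\right)^{2} = \left(-8 - 2\right)^{2} = \left(-10\right)^{2} = 100$)
$J{\left(-51,1 \left(-2\right) \right)} W = 1 \left(-2\right) 100 = \left(-2\right) 100 = -200$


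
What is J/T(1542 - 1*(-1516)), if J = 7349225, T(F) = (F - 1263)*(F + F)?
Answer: 1469845/2195644 ≈ 0.66944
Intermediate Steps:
T(F) = 2*F*(-1263 + F) (T(F) = (-1263 + F)*(2*F) = 2*F*(-1263 + F))
J/T(1542 - 1*(-1516)) = 7349225/((2*(1542 - 1*(-1516))*(-1263 + (1542 - 1*(-1516))))) = 7349225/((2*(1542 + 1516)*(-1263 + (1542 + 1516)))) = 7349225/((2*3058*(-1263 + 3058))) = 7349225/((2*3058*1795)) = 7349225/10978220 = 7349225*(1/10978220) = 1469845/2195644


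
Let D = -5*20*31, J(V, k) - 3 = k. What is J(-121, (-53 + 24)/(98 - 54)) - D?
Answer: 136503/44 ≈ 3102.3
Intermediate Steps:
J(V, k) = 3 + k
D = -3100 (D = -100*31 = -3100)
J(-121, (-53 + 24)/(98 - 54)) - D = (3 + (-53 + 24)/(98 - 54)) - 1*(-3100) = (3 - 29/44) + 3100 = 103/44 + 3100 = 136503/44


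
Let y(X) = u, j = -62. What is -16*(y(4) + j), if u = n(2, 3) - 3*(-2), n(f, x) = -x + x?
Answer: 896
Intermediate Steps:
n(f, x) = 0
u = 6 (u = 0 - 3*(-2) = 0 + 6 = 6)
y(X) = 6
-16*(y(4) + j) = -16*(6 - 62) = -16*(-56) = 896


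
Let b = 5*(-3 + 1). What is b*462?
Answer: -4620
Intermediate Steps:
b = -10 (b = 5*(-2) = -10)
b*462 = -10*462 = -4620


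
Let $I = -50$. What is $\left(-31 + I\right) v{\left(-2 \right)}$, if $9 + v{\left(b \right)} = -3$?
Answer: $972$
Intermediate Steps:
$v{\left(b \right)} = -12$ ($v{\left(b \right)} = -9 - 3 = -12$)
$\left(-31 + I\right) v{\left(-2 \right)} = \left(-31 - 50\right) \left(-12\right) = \left(-81\right) \left(-12\right) = 972$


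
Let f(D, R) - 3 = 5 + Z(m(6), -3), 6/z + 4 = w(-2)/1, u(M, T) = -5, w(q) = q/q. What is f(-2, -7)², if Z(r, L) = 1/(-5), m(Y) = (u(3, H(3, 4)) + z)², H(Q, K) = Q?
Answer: 1521/25 ≈ 60.840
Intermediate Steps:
w(q) = 1
z = -2 (z = 6/(-4 + 1/1) = 6/(-4 + 1*1) = 6/(-4 + 1) = 6/(-3) = 6*(-⅓) = -2)
m(Y) = 49 (m(Y) = (-5 - 2)² = (-7)² = 49)
Z(r, L) = -⅕
f(D, R) = 39/5 (f(D, R) = 3 + (5 - ⅕) = 3 + 24/5 = 39/5)
f(-2, -7)² = (39/5)² = 1521/25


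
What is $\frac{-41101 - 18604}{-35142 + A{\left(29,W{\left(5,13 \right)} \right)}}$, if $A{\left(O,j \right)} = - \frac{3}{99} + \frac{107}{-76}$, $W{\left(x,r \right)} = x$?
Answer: $\frac{149740140}{88139743} \approx 1.6989$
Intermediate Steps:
$A{\left(O,j \right)} = - \frac{3607}{2508}$ ($A{\left(O,j \right)} = \left(-3\right) \frac{1}{99} + 107 \left(- \frac{1}{76}\right) = - \frac{1}{33} - \frac{107}{76} = - \frac{3607}{2508}$)
$\frac{-41101 - 18604}{-35142 + A{\left(29,W{\left(5,13 \right)} \right)}} = \frac{-41101 - 18604}{-35142 - \frac{3607}{2508}} = - \frac{59705}{- \frac{88139743}{2508}} = \left(-59705\right) \left(- \frac{2508}{88139743}\right) = \frac{149740140}{88139743}$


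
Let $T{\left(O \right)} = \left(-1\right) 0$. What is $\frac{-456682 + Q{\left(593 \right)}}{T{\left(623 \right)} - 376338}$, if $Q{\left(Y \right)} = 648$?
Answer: $\frac{228017}{188169} \approx 1.2118$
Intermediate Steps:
$T{\left(O \right)} = 0$
$\frac{-456682 + Q{\left(593 \right)}}{T{\left(623 \right)} - 376338} = \frac{-456682 + 648}{0 - 376338} = - \frac{456034}{-376338} = \left(-456034\right) \left(- \frac{1}{376338}\right) = \frac{228017}{188169}$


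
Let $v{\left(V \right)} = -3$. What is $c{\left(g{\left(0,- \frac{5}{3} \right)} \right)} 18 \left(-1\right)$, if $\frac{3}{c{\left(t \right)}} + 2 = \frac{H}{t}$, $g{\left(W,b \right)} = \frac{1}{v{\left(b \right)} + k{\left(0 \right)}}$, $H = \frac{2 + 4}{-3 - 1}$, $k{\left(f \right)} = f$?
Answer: $- \frac{108}{5} \approx -21.6$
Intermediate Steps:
$H = - \frac{3}{2}$ ($H = \frac{6}{-4} = 6 \left(- \frac{1}{4}\right) = - \frac{3}{2} \approx -1.5$)
$g{\left(W,b \right)} = - \frac{1}{3}$ ($g{\left(W,b \right)} = \frac{1}{-3 + 0} = \frac{1}{-3} = - \frac{1}{3}$)
$c{\left(t \right)} = \frac{3}{-2 - \frac{3}{2 t}}$
$c{\left(g{\left(0,- \frac{5}{3} \right)} \right)} 18 \left(-1\right) = \left(-6\right) \left(- \frac{1}{3}\right) \frac{1}{3 + 4 \left(- \frac{1}{3}\right)} 18 \left(-1\right) = \left(-6\right) \left(- \frac{1}{3}\right) \frac{1}{3 - \frac{4}{3}} \cdot 18 \left(-1\right) = \left(-6\right) \left(- \frac{1}{3}\right) \frac{1}{\frac{5}{3}} \cdot 18 \left(-1\right) = \left(-6\right) \left(- \frac{1}{3}\right) \frac{3}{5} \cdot 18 \left(-1\right) = \frac{6}{5} \cdot 18 \left(-1\right) = \frac{108}{5} \left(-1\right) = - \frac{108}{5}$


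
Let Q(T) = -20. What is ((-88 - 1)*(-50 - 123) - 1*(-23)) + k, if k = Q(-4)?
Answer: 15400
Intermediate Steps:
k = -20
((-88 - 1)*(-50 - 123) - 1*(-23)) + k = ((-88 - 1)*(-50 - 123) - 1*(-23)) - 20 = (-89*(-173) + 23) - 20 = (15397 + 23) - 20 = 15420 - 20 = 15400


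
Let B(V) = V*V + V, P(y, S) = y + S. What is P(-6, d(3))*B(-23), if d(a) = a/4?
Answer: -5313/2 ≈ -2656.5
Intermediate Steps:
d(a) = a/4 (d(a) = a*(¼) = a/4)
P(y, S) = S + y
B(V) = V + V² (B(V) = V² + V = V + V²)
P(-6, d(3))*B(-23) = ((¼)*3 - 6)*(-23*(1 - 23)) = (¾ - 6)*(-23*(-22)) = -21/4*506 = -5313/2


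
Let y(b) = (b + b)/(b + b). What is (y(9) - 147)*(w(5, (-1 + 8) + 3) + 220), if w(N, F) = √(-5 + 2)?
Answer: -32120 - 146*I*√3 ≈ -32120.0 - 252.88*I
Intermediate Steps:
w(N, F) = I*√3 (w(N, F) = √(-3) = I*√3)
y(b) = 1 (y(b) = (2*b)/((2*b)) = (2*b)*(1/(2*b)) = 1)
(y(9) - 147)*(w(5, (-1 + 8) + 3) + 220) = (1 - 147)*(I*√3 + 220) = -146*(220 + I*√3) = -32120 - 146*I*√3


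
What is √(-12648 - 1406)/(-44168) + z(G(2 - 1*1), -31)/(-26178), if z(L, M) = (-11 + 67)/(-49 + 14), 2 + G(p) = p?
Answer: 4/65445 - I*√14054/44168 ≈ 6.112e-5 - 0.0026841*I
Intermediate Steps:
G(p) = -2 + p
z(L, M) = -8/5 (z(L, M) = 56/(-35) = 56*(-1/35) = -8/5)
√(-12648 - 1406)/(-44168) + z(G(2 - 1*1), -31)/(-26178) = √(-12648 - 1406)/(-44168) - 8/5/(-26178) = √(-14054)*(-1/44168) - 8/5*(-1/26178) = (I*√14054)*(-1/44168) + 4/65445 = -I*√14054/44168 + 4/65445 = 4/65445 - I*√14054/44168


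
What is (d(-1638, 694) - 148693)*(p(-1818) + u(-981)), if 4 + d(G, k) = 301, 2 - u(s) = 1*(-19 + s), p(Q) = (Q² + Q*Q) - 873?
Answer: -980953505292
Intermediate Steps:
p(Q) = -873 + 2*Q² (p(Q) = (Q² + Q²) - 873 = 2*Q² - 873 = -873 + 2*Q²)
u(s) = 21 - s (u(s) = 2 - (-19 + s) = 2 + (19 - s) = 21 - s)
d(G, k) = 297 (d(G, k) = -4 + 301 = 297)
(d(-1638, 694) - 148693)*(p(-1818) + u(-981)) = (297 - 148693)*((-873 + 2*(-1818)²) + (21 - 1*(-981))) = -148396*((-873 + 2*3305124) + (21 + 981)) = -148396*((-873 + 6610248) + 1002) = -148396*(6609375 + 1002) = -148396*6610377 = -980953505292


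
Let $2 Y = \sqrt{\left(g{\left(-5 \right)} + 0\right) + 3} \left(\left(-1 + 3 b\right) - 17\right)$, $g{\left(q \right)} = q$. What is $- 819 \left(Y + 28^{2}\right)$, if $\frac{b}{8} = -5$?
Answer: $-642096 + 56511 i \sqrt{2} \approx -6.421 \cdot 10^{5} + 79919.0 i$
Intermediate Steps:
$b = -40$ ($b = 8 \left(-5\right) = -40$)
$Y = - 69 i \sqrt{2}$ ($Y = \frac{\sqrt{\left(-5 + 0\right) + 3} \left(\left(-1 + 3 \left(-40\right)\right) - 17\right)}{2} = \frac{\sqrt{-5 + 3} \left(\left(-1 - 120\right) - 17\right)}{2} = \frac{\sqrt{-2} \left(-121 - 17\right)}{2} = \frac{i \sqrt{2} \left(-138\right)}{2} = \frac{\left(-138\right) i \sqrt{2}}{2} = - 69 i \sqrt{2} \approx - 97.581 i$)
$- 819 \left(Y + 28^{2}\right) = - 819 \left(- 69 i \sqrt{2} + 28^{2}\right) = - 819 \left(- 69 i \sqrt{2} + 784\right) = - 819 \left(784 - 69 i \sqrt{2}\right) = -642096 + 56511 i \sqrt{2}$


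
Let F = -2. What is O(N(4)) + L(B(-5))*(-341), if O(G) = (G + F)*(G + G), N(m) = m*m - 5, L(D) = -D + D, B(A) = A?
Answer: 198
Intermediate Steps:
L(D) = 0
N(m) = -5 + m² (N(m) = m² - 5 = -5 + m²)
O(G) = 2*G*(-2 + G) (O(G) = (G - 2)*(G + G) = (-2 + G)*(2*G) = 2*G*(-2 + G))
O(N(4)) + L(B(-5))*(-341) = 2*(-5 + 4²)*(-2 + (-5 + 4²)) + 0*(-341) = 2*(-5 + 16)*(-2 + (-5 + 16)) + 0 = 2*11*(-2 + 11) + 0 = 2*11*9 + 0 = 198 + 0 = 198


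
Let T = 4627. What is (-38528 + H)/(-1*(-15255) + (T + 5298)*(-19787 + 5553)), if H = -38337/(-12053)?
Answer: 464339647/1702572971335 ≈ 0.00027273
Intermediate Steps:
H = 38337/12053 (H = -38337*(-1/12053) = 38337/12053 ≈ 3.1807)
(-38528 + H)/(-1*(-15255) + (T + 5298)*(-19787 + 5553)) = (-38528 + 38337/12053)/(-1*(-15255) + (4627 + 5298)*(-19787 + 5553)) = -464339647/(12053*(15255 + 9925*(-14234))) = -464339647/(12053*(15255 - 141272450)) = -464339647/12053/(-141257195) = -464339647/12053*(-1/141257195) = 464339647/1702572971335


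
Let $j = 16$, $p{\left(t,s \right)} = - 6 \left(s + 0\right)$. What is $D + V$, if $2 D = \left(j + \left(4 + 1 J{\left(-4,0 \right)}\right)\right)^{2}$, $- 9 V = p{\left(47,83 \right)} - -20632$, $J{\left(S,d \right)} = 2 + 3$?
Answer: $- \frac{34643}{18} \approx -1924.6$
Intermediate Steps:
$J{\left(S,d \right)} = 5$
$p{\left(t,s \right)} = - 6 s$
$V = - \frac{20134}{9}$ ($V = - \frac{\left(-6\right) 83 - -20632}{9} = - \frac{-498 + 20632}{9} = \left(- \frac{1}{9}\right) 20134 = - \frac{20134}{9} \approx -2237.1$)
$D = \frac{625}{2}$ ($D = \frac{\left(16 + \left(4 + 1 \cdot 5\right)\right)^{2}}{2} = \frac{\left(16 + \left(4 + 5\right)\right)^{2}}{2} = \frac{\left(16 + 9\right)^{2}}{2} = \frac{25^{2}}{2} = \frac{1}{2} \cdot 625 = \frac{625}{2} \approx 312.5$)
$D + V = \frac{625}{2} - \frac{20134}{9} = - \frac{34643}{18}$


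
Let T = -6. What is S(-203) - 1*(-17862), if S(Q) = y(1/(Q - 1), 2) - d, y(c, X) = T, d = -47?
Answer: 17903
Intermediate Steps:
y(c, X) = -6
S(Q) = 41 (S(Q) = -6 - 1*(-47) = -6 + 47 = 41)
S(-203) - 1*(-17862) = 41 - 1*(-17862) = 41 + 17862 = 17903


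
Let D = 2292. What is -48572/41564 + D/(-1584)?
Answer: -3587557/1371612 ≈ -2.6156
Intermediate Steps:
-48572/41564 + D/(-1584) = -48572/41564 + 2292/(-1584) = -48572*1/41564 + 2292*(-1/1584) = -12143/10391 - 191/132 = -3587557/1371612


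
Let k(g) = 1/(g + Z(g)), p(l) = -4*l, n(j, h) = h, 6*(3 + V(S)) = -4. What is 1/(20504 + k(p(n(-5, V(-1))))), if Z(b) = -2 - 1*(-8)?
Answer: 62/1271251 ≈ 4.8771e-5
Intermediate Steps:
V(S) = -11/3 (V(S) = -3 + (1/6)*(-4) = -3 - 2/3 = -11/3)
Z(b) = 6 (Z(b) = -2 + 8 = 6)
k(g) = 1/(6 + g) (k(g) = 1/(g + 6) = 1/(6 + g))
1/(20504 + k(p(n(-5, V(-1))))) = 1/(20504 + 1/(6 - 4*(-11/3))) = 1/(20504 + 1/(6 + 44/3)) = 1/(20504 + 1/(62/3)) = 1/(20504 + 3/62) = 1/(1271251/62) = 62/1271251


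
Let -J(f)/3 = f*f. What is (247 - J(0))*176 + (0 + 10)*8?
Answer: 43552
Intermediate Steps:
J(f) = -3*f**2 (J(f) = -3*f*f = -3*f**2)
(247 - J(0))*176 + (0 + 10)*8 = (247 - (-3)*0**2)*176 + (0 + 10)*8 = (247 - (-3)*0)*176 + 10*8 = (247 - 1*0)*176 + 80 = (247 + 0)*176 + 80 = 247*176 + 80 = 43472 + 80 = 43552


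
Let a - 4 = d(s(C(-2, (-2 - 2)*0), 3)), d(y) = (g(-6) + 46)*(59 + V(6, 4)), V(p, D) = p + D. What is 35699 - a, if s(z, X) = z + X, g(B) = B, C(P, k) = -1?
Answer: 32935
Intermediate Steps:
V(p, D) = D + p
s(z, X) = X + z
d(y) = 2760 (d(y) = (-6 + 46)*(59 + (4 + 6)) = 40*(59 + 10) = 40*69 = 2760)
a = 2764 (a = 4 + 2760 = 2764)
35699 - a = 35699 - 1*2764 = 35699 - 2764 = 32935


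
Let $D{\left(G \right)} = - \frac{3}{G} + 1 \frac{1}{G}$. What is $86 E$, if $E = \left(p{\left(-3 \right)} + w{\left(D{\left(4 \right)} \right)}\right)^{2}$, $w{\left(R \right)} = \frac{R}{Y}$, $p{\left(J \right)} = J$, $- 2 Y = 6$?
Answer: $\frac{12427}{18} \approx 690.39$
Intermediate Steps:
$Y = -3$ ($Y = \left(- \frac{1}{2}\right) 6 = -3$)
$D{\left(G \right)} = - \frac{2}{G}$ ($D{\left(G \right)} = - \frac{3}{G} + \frac{1}{G} = - \frac{2}{G}$)
$w{\left(R \right)} = - \frac{R}{3}$ ($w{\left(R \right)} = \frac{R}{-3} = R \left(- \frac{1}{3}\right) = - \frac{R}{3}$)
$E = \frac{289}{36}$ ($E = \left(-3 - \frac{\left(-2\right) \frac{1}{4}}{3}\right)^{2} = \left(-3 - - \frac{1}{6}\right)^{2} = \left(-3 + \frac{1}{6}\right)^{2} = \left(- \frac{17}{6}\right)^{2} = \frac{289}{36} \approx 8.0278$)
$86 E = 86 \cdot \frac{289}{36} = \frac{12427}{18}$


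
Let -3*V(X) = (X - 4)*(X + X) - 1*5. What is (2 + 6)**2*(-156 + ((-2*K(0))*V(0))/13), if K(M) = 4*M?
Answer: -9984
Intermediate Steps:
V(X) = 5/3 - 2*X*(-4 + X)/3 (V(X) = -((X - 4)*(X + X) - 1*5)/3 = -((-4 + X)*(2*X) - 5)/3 = -(2*X*(-4 + X) - 5)/3 = -(-5 + 2*X*(-4 + X))/3 = 5/3 - 2*X*(-4 + X)/3)
(2 + 6)**2*(-156 + ((-2*K(0))*V(0))/13) = (2 + 6)**2*(-156 + ((-8*0)*(5/3 - 2/3*0**2 + (8/3)*0))/13) = 8**2*(-156 + ((-2*0)*(5/3 - 2/3*0 + 0))*(1/13)) = 64*(-156 + (0*(5/3 + 0 + 0))*(1/13)) = 64*(-156 + (0*(5/3))*(1/13)) = 64*(-156 + 0*(1/13)) = 64*(-156 + 0) = 64*(-156) = -9984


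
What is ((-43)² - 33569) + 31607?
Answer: -113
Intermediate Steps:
((-43)² - 33569) + 31607 = (1849 - 33569) + 31607 = -31720 + 31607 = -113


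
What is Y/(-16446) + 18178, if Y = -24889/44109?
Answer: 13186623234181/725416614 ≈ 18178.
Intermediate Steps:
Y = -24889/44109 (Y = -24889*1/44109 = -24889/44109 ≈ -0.56426)
Y/(-16446) + 18178 = -24889/44109/(-16446) + 18178 = -24889/44109*(-1/16446) + 18178 = 24889/725416614 + 18178 = 13186623234181/725416614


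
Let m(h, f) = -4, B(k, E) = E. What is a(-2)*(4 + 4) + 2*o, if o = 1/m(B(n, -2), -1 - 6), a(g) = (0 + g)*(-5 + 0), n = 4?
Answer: 159/2 ≈ 79.500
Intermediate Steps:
a(g) = -5*g (a(g) = g*(-5) = -5*g)
o = -¼ (o = 1/(-4) = -¼ ≈ -0.25000)
a(-2)*(4 + 4) + 2*o = (-5*(-2))*(4 + 4) + 2*(-¼) = 10*8 - ½ = 80 - ½ = 159/2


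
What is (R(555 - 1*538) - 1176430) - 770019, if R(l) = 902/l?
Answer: -33088731/17 ≈ -1.9464e+6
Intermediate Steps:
(R(555 - 1*538) - 1176430) - 770019 = (902/(555 - 1*538) - 1176430) - 770019 = (902/(555 - 538) - 1176430) - 770019 = (902/17 - 1176430) - 770019 = -19998408/17 - 770019 = -33088731/17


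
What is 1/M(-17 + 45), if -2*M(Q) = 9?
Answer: -2/9 ≈ -0.22222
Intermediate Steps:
M(Q) = -9/2 (M(Q) = -1/2*9 = -9/2)
1/M(-17 + 45) = 1/(-9/2) = -2/9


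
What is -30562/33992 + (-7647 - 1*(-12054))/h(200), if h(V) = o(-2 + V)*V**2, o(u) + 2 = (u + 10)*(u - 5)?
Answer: -876297184951/974647760000 ≈ -0.89909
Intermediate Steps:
o(u) = -2 + (-5 + u)*(10 + u) (o(u) = -2 + (u + 10)*(u - 5) = -2 + (10 + u)*(-5 + u) = -2 + (-5 + u)*(10 + u))
h(V) = V**2*(-62 + (-2 + V)**2 + 5*V) (h(V) = (-52 + (-2 + V)**2 + 5*(-2 + V))*V**2 = (-52 + (-2 + V)**2 + (-10 + 5*V))*V**2 = (-62 + (-2 + V)**2 + 5*V)*V**2 = V**2*(-62 + (-2 + V)**2 + 5*V))
-30562/33992 + (-7647 - 1*(-12054))/h(200) = -30562/33992 + (-7647 - 1*(-12054))/((200**2*(-58 + 200 + 200**2))) = -30562*1/33992 + (-7647 + 12054)/((40000*(-58 + 200 + 40000))) = -2183/2428 + 4407/((40000*40142)) = -2183/2428 + 4407/1605680000 = -876297184951/974647760000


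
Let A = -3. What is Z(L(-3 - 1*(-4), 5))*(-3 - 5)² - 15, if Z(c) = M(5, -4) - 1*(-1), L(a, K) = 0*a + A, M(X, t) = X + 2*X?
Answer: 1009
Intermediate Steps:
M(X, t) = 3*X
L(a, K) = -3 (L(a, K) = 0*a - 3 = 0 - 3 = -3)
Z(c) = 16 (Z(c) = 3*5 - 1*(-1) = 15 + 1 = 16)
Z(L(-3 - 1*(-4), 5))*(-3 - 5)² - 15 = 16*(-3 - 5)² - 15 = 16*(-8)² - 15 = 16*64 - 15 = 1024 - 15 = 1009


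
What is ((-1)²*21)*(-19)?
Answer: -399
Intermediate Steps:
((-1)²*21)*(-19) = (1*21)*(-19) = 21*(-19) = -399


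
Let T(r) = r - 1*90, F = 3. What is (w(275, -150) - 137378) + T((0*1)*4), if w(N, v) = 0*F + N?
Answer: -137193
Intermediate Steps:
w(N, v) = N (w(N, v) = 0*3 + N = 0 + N = N)
T(r) = -90 + r (T(r) = r - 90 = -90 + r)
(w(275, -150) - 137378) + T((0*1)*4) = (275 - 137378) + (-90 + (0*1)*4) = -137103 + (-90 + 0*4) = -137103 + (-90 + 0) = -137103 - 90 = -137193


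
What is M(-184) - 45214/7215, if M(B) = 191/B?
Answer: -20161/2760 ≈ -7.3047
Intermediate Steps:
M(-184) - 45214/7215 = 191/(-184) - 45214/7215 = 191*(-1/184) - 45214/7215 = -191/184 - 1*94/15 = -191/184 - 94/15 = -20161/2760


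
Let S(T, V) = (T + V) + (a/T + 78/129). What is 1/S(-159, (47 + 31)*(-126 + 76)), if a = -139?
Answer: -6837/27741272 ≈ -0.00024646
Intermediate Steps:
S(T, V) = 26/43 + T + V - 139/T (S(T, V) = (T + V) + (-139/T + 78/129) = (T + V) + (-139/T + 78*(1/129)) = (T + V) + (-139/T + 26/43) = (T + V) + (26/43 - 139/T) = 26/43 + T + V - 139/T)
1/S(-159, (47 + 31)*(-126 + 76)) = 1/(26/43 - 159 + (47 + 31)*(-126 + 76) - 139/(-159)) = 1/(26/43 - 159 + 78*(-50) - 139*(-1/159)) = 1/(26/43 - 159 - 3900 + 139/159) = 1/(-27741272/6837) = -6837/27741272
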